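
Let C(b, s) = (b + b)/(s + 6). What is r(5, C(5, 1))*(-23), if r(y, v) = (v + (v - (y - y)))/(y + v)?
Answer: -92/9 ≈ -10.222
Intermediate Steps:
C(b, s) = 2*b/(6 + s) (C(b, s) = (2*b)/(6 + s) = 2*b/(6 + s))
r(y, v) = 2*v/(v + y) (r(y, v) = (v + (v - 1*0))/(v + y) = (v + (v + 0))/(v + y) = (v + v)/(v + y) = (2*v)/(v + y) = 2*v/(v + y))
r(5, C(5, 1))*(-23) = (2*(2*5/(6 + 1))/(2*5/(6 + 1) + 5))*(-23) = (2*(2*5/7)/(2*5/7 + 5))*(-23) = (2*(2*5*(⅐))/(2*5*(⅐) + 5))*(-23) = (2*(10/7)/(10/7 + 5))*(-23) = (2*(10/7)/(45/7))*(-23) = (2*(10/7)*(7/45))*(-23) = (4/9)*(-23) = -92/9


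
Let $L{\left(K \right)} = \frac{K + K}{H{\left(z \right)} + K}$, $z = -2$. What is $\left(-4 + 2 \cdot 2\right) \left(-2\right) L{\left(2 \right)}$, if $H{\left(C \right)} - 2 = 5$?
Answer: $0$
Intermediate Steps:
$H{\left(C \right)} = 7$ ($H{\left(C \right)} = 2 + 5 = 7$)
$L{\left(K \right)} = \frac{2 K}{7 + K}$ ($L{\left(K \right)} = \frac{K + K}{7 + K} = \frac{2 K}{7 + K}$)
$\left(-4 + 2 \cdot 2\right) \left(-2\right) L{\left(2 \right)} = \left(-4 + 2 \cdot 2\right) \left(-2\right) 2 \cdot 2 \frac{1}{7 + 2} = \left(-4 + 4\right) \left(-2\right) 2 \cdot 2 \cdot \frac{1}{9} = 0 \left(-2\right) 2 \cdot 2 \cdot \frac{1}{9} = 0 \cdot \frac{4}{9} = 0$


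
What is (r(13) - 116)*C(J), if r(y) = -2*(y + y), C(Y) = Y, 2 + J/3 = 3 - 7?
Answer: 3024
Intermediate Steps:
J = -18 (J = -6 + 3*(3 - 7) = -6 + 3*(-4) = -6 - 12 = -18)
r(y) = -4*y
(r(13) - 116)*C(J) = (-4*13 - 116)*(-18) = (-52 - 116)*(-18) = -168*(-18) = 3024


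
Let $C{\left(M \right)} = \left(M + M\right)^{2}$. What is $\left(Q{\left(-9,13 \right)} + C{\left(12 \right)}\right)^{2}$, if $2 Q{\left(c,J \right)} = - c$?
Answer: $\frac{1347921}{4} \approx 3.3698 \cdot 10^{5}$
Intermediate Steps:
$Q{\left(c,J \right)} = - \frac{c}{2}$ ($Q{\left(c,J \right)} = \frac{\left(-1\right) c}{2} = - \frac{c}{2}$)
$C{\left(M \right)} = 4 M^{2}$ ($C{\left(M \right)} = \left(2 M\right)^{2} = 4 M^{2}$)
$\left(Q{\left(-9,13 \right)} + C{\left(12 \right)}\right)^{2} = \left(\left(- \frac{1}{2}\right) \left(-9\right) + 4 \cdot 12^{2}\right)^{2} = \left(\frac{9}{2} + 4 \cdot 144\right)^{2} = \left(\frac{9}{2} + 576\right)^{2} = \left(\frac{1161}{2}\right)^{2} = \frac{1347921}{4}$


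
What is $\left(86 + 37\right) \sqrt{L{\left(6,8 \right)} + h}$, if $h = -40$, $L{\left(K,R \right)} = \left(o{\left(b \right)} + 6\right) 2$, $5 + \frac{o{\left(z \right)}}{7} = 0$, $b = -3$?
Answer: $861 i \sqrt{2} \approx 1217.6 i$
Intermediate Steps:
$o{\left(z \right)} = -35$ ($o{\left(z \right)} = -35 + 7 \cdot 0 = -35 + 0 = -35$)
$L{\left(K,R \right)} = -58$ ($L{\left(K,R \right)} = \left(-35 + 6\right) 2 = \left(-29\right) 2 = -58$)
$\left(86 + 37\right) \sqrt{L{\left(6,8 \right)} + h} = \left(86 + 37\right) \sqrt{-58 - 40} = 123 \sqrt{-98} = 123 \cdot 7 i \sqrt{2} = 861 i \sqrt{2}$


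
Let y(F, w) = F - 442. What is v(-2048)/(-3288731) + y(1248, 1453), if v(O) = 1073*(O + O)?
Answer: 2655112194/3288731 ≈ 807.34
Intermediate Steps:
y(F, w) = -442 + F
v(O) = 2146*O (v(O) = 1073*(2*O) = 2146*O)
v(-2048)/(-3288731) + y(1248, 1453) = (2146*(-2048))/(-3288731) + (-442 + 1248) = -4395008*(-1/3288731) + 806 = 4395008/3288731 + 806 = 2655112194/3288731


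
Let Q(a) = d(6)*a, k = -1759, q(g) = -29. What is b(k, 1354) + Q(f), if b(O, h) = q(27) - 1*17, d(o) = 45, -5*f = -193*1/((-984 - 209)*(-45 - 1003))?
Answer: -57510407/1250264 ≈ -45.999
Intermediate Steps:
f = 193/6251320 (f = -(-193)/(5*((-984 - 209)*(-45 - 1003))) = -(-193)/(5*((-1193*(-1048)))) = -(-193)/(5*1250264) = -1/5*(-193/1250264) = 193/6251320 ≈ 3.0873e-5)
b(O, h) = -46 (b(O, h) = -29 - 1*17 = -29 - 17 = -46)
Q(a) = 45*a
b(k, 1354) + Q(f) = -46 + 45*(193/6251320) = -46 + 1737/1250264 = -57510407/1250264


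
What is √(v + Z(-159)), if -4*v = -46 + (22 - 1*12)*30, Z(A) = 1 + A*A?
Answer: √100874/2 ≈ 158.80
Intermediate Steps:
Z(A) = 1 + A²
v = -127/2 (v = -(-46 + (22 - 1*12)*30)/4 = -(-46 + (22 - 12)*30)/4 = -(-46 + 10*30)/4 = -(-46 + 300)/4 = -¼*254 = -127/2 ≈ -63.500)
√(v + Z(-159)) = √(-127/2 + (1 + (-159)²)) = √(-127/2 + (1 + 25281)) = √(-127/2 + 25282) = √(50437/2) = √100874/2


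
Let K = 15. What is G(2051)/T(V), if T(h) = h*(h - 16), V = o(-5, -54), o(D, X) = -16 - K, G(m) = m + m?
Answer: 4102/1457 ≈ 2.8154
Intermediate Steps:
G(m) = 2*m
o(D, X) = -31 (o(D, X) = -16 - 1*15 = -16 - 15 = -31)
V = -31
T(h) = h*(-16 + h)
G(2051)/T(V) = (2*2051)/((-31*(-16 - 31))) = 4102/((-31*(-47))) = 4102/1457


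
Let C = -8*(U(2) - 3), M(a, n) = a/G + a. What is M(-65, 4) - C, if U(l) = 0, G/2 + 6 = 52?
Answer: -8253/92 ≈ -89.707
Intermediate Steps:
G = 92 (G = -12 + 2*52 = -12 + 104 = 92)
M(a, n) = 93*a/92 (M(a, n) = a/92 + a = 93*a/92)
C = 24 (C = -8*(0 - 3) = -8*(-3) = 24)
M(-65, 4) - C = (93/92)*(-65) - 1*24 = -6045/92 - 24 = -8253/92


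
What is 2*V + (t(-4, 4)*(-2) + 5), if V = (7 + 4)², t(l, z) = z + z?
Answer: 231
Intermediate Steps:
t(l, z) = 2*z
V = 121 (V = 11² = 121)
2*V + (t(-4, 4)*(-2) + 5) = 2*121 + ((2*4)*(-2) + 5) = 242 + (8*(-2) + 5) = 242 + (-16 + 5) = 242 - 11 = 231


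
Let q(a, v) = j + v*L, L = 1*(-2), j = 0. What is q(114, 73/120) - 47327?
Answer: -2839693/60 ≈ -47328.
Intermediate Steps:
L = -2
q(a, v) = -2*v (q(a, v) = 0 + v*(-2) = 0 - 2*v = -2*v)
q(114, 73/120) - 47327 = -146/120 - 47327 = -2*73/120 - 47327 = -73/60 - 47327 = -2839693/60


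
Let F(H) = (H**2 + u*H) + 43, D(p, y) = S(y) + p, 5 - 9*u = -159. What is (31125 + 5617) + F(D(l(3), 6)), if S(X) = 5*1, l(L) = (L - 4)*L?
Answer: 331429/9 ≈ 36825.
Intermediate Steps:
u = 164/9 (u = 5/9 - 1/9*(-159) = 5/9 + 53/3 = 164/9 ≈ 18.222)
l(L) = L*(-4 + L) (l(L) = (-4 + L)*L = L*(-4 + L))
S(X) = 5
D(p, y) = 5 + p
F(H) = 43 + H**2 + 164*H/9 (F(H) = (H**2 + 164*H/9) + 43 = 43 + H**2 + 164*H/9)
(31125 + 5617) + F(D(l(3), 6)) = (31125 + 5617) + (43 + (5 + 3*(-4 + 3))**2 + 164*(5 + 3*(-4 + 3))/9) = 36742 + (43 + (5 + 3*(-1))**2 + 164*(5 + 3*(-1))/9) = 36742 + (43 + (5 - 3)**2 + 164*(5 - 3)/9) = 36742 + (43 + 2**2 + (164/9)*2) = 36742 + (43 + 4 + 328/9) = 36742 + 751/9 = 331429/9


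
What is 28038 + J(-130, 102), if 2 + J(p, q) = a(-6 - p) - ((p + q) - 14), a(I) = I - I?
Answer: 28078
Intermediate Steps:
a(I) = 0
J(p, q) = 12 - p - q (J(p, q) = -2 + (0 - ((p + q) - 14)) = -2 + (0 - (-14 + p + q)) = -2 + (0 + (14 - p - q)) = -2 + (14 - p - q) = 12 - p - q)
28038 + J(-130, 102) = 28038 + (12 - 1*(-130) - 1*102) = 28038 + (12 + 130 - 102) = 28038 + 40 = 28078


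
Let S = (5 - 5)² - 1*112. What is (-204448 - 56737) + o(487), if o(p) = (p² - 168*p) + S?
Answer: -105944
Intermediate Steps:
S = -112 (S = 0² - 112 = 0 - 112 = -112)
o(p) = -112 + p² - 168*p (o(p) = (p² - 168*p) - 112 = -112 + p² - 168*p)
(-204448 - 56737) + o(487) = (-204448 - 56737) + (-112 + 487² - 168*487) = -261185 + (-112 + 237169 - 81816) = -261185 + 155241 = -105944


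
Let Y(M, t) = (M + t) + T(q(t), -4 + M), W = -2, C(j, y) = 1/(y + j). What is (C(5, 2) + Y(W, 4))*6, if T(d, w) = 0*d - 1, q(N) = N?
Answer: 48/7 ≈ 6.8571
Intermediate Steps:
C(j, y) = 1/(j + y)
T(d, w) = -1 (T(d, w) = 0 - 1 = -1)
Y(M, t) = -1 + M + t (Y(M, t) = (M + t) - 1 = -1 + M + t)
(C(5, 2) + Y(W, 4))*6 = (1/(5 + 2) + (-1 - 2 + 4))*6 = (1/7 + 1)*6 = (⅐ + 1)*6 = (8/7)*6 = 48/7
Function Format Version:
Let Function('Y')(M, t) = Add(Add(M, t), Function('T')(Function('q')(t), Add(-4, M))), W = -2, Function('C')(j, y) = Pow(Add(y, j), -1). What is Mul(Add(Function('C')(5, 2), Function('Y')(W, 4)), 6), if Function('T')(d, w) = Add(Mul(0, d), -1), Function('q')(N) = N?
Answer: Rational(48, 7) ≈ 6.8571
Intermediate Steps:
Function('C')(j, y) = Pow(Add(j, y), -1)
Function('T')(d, w) = -1 (Function('T')(d, w) = Add(0, -1) = -1)
Function('Y')(M, t) = Add(-1, M, t) (Function('Y')(M, t) = Add(Add(M, t), -1) = Add(-1, M, t))
Mul(Add(Function('C')(5, 2), Function('Y')(W, 4)), 6) = Mul(Add(Pow(Add(5, 2), -1), Add(-1, -2, 4)), 6) = Mul(Add(Pow(7, -1), 1), 6) = Mul(Add(Rational(1, 7), 1), 6) = Mul(Rational(8, 7), 6) = Rational(48, 7)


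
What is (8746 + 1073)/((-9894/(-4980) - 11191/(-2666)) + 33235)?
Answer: 175220055/593188936 ≈ 0.29539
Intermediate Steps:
(8746 + 1073)/((-9894/(-4980) - 11191/(-2666)) + 33235) = 9819/((-9894*(-1/4980) - 11191*(-1/2666)) + 33235) = 9819/((1649/830 + 361/86) + 33235) = 9819/(110361/17845 + 33235) = 9819/(593188936/17845) = 9819*(17845/593188936) = 175220055/593188936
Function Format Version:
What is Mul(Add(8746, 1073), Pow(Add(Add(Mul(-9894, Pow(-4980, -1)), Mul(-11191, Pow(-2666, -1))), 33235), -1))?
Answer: Rational(175220055, 593188936) ≈ 0.29539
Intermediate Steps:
Mul(Add(8746, 1073), Pow(Add(Add(Mul(-9894, Pow(-4980, -1)), Mul(-11191, Pow(-2666, -1))), 33235), -1)) = Mul(9819, Pow(Add(Add(Mul(-9894, Rational(-1, 4980)), Mul(-11191, Rational(-1, 2666))), 33235), -1)) = Mul(9819, Pow(Add(Add(Rational(1649, 830), Rational(361, 86)), 33235), -1)) = Mul(9819, Pow(Add(Rational(110361, 17845), 33235), -1)) = Mul(9819, Pow(Rational(593188936, 17845), -1)) = Mul(9819, Rational(17845, 593188936)) = Rational(175220055, 593188936)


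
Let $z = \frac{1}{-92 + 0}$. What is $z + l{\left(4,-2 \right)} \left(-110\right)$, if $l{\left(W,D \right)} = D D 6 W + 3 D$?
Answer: $- \frac{910801}{92} \approx -9900.0$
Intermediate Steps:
$l{\left(W,D \right)} = 3 D + 6 W D^{2}$ ($l{\left(W,D \right)} = D^{2} \cdot 6 W + 3 D = 6 D^{2} W + 3 D = 6 W D^{2} + 3 D = 3 D + 6 W D^{2}$)
$z = - \frac{1}{92}$ ($z = \frac{1}{-92} = - \frac{1}{92} \approx -0.01087$)
$z + l{\left(4,-2 \right)} \left(-110\right) = - \frac{1}{92} + 3 \left(-2\right) \left(1 + 2 \left(-2\right) 4\right) \left(-110\right) = - \frac{1}{92} + 3 \left(-2\right) \left(1 - 16\right) \left(-110\right) = - \frac{1}{92} + 3 \left(-2\right) \left(-15\right) \left(-110\right) = - \frac{1}{92} + 90 \left(-110\right) = - \frac{1}{92} - 9900 = - \frac{910801}{92}$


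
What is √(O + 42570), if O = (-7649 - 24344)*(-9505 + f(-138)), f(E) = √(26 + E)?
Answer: √(304136035 - 127972*I*√7) ≈ 17440.0 - 9.71*I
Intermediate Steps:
O = 304093465 - 127972*I*√7 (O = (-7649 - 24344)*(-9505 + √(26 - 138)) = -31993*(-9505 + √(-112)) = -31993*(-9505 + 4*I*√7) = 304093465 - 127972*I*√7 ≈ 3.0409e+8 - 3.3858e+5*I)
√(O + 42570) = √((304093465 - 127972*I*√7) + 42570) = √(304136035 - 127972*I*√7)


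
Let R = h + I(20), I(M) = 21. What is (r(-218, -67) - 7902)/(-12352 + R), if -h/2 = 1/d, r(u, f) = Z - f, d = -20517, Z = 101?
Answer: 158678478/252995125 ≈ 0.62720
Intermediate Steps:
r(u, f) = 101 - f
h = 2/20517 (h = -2/(-20517) = -2*(-1/20517) = 2/20517 ≈ 9.7480e-5)
R = 430859/20517 (R = 2/20517 + 21 = 430859/20517 ≈ 21.000)
(r(-218, -67) - 7902)/(-12352 + R) = ((101 - 1*(-67)) - 7902)/(-12352 + 430859/20517) = ((101 + 67) - 7902)/(-252995125/20517) = (168 - 7902)*(-20517/252995125) = -7734*(-20517/252995125) = 158678478/252995125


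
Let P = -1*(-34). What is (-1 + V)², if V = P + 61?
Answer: 8836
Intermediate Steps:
P = 34
V = 95 (V = 34 + 61 = 95)
(-1 + V)² = (-1 + 95)² = 94² = 8836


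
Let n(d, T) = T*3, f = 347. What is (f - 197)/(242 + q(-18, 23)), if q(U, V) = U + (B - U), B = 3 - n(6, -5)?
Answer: 15/26 ≈ 0.57692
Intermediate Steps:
n(d, T) = 3*T
B = 18 (B = 3 - 3*(-5) = 3 - 1*(-15) = 3 + 15 = 18)
q(U, V) = 18 (q(U, V) = U + (18 - U) = 18)
(f - 197)/(242 + q(-18, 23)) = (347 - 197)/(242 + 18) = 150/260 = 150*(1/260) = 15/26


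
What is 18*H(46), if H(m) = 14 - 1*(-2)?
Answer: 288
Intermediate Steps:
H(m) = 16 (H(m) = 14 + 2 = 16)
18*H(46) = 18*16 = 288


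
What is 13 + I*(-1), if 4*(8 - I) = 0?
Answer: 5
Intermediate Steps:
I = 8 (I = 8 - ¼*0 = 8 + 0 = 8)
13 + I*(-1) = 13 + 8*(-1) = 13 - 8 = 5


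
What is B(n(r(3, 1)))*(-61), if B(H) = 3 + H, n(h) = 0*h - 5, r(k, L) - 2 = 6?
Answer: 122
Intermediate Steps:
r(k, L) = 8 (r(k, L) = 2 + 6 = 8)
n(h) = -5 (n(h) = 0 - 5 = -5)
B(n(r(3, 1)))*(-61) = (3 - 5)*(-61) = -2*(-61) = 122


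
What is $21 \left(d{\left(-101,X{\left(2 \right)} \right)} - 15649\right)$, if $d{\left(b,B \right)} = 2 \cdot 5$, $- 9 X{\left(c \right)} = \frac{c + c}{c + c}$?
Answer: $-328419$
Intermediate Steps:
$X{\left(c \right)} = - \frac{1}{9}$ ($X{\left(c \right)} = - \frac{\left(c + c\right) \frac{1}{c + c}}{9} = - \frac{2 c \frac{1}{2 c}}{9} = \left(- \frac{1}{9}\right) 1 = - \frac{1}{9}$)
$d{\left(b,B \right)} = 10$
$21 \left(d{\left(-101,X{\left(2 \right)} \right)} - 15649\right) = 21 \left(10 - 15649\right) = 21 \left(-15639\right) = -328419$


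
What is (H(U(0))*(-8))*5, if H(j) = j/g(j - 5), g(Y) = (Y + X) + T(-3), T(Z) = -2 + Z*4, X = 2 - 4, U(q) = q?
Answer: 0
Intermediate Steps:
X = -2
T(Z) = -2 + 4*Z
g(Y) = -16 + Y (g(Y) = (Y - 2) + (-2 + 4*(-3)) = (-2 + Y) + (-2 - 12) = (-2 + Y) - 14 = -16 + Y)
H(j) = j/(-21 + j) (H(j) = j/(-16 + (j - 5)) = j/(-16 + (-5 + j)) = j/(-21 + j))
(H(U(0))*(-8))*5 = ((0/(-21 + 0))*(-8))*5 = ((0/(-21))*(-8))*5 = ((0*(-1/21))*(-8))*5 = (0*(-8))*5 = 0*5 = 0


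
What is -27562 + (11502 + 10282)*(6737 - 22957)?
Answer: -353364042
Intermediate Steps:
-27562 + (11502 + 10282)*(6737 - 22957) = -27562 + 21784*(-16220) = -27562 - 353336480 = -353364042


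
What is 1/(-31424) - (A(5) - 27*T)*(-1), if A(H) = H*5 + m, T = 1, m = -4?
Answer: -188545/31424 ≈ -6.0000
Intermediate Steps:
A(H) = -4 + 5*H (A(H) = H*5 - 4 = 5*H - 4 = -4 + 5*H)
1/(-31424) - (A(5) - 27*T)*(-1) = 1/(-31424) - ((-4 + 5*5) - 27*1)*(-1) = -1/31424 - ((-4 + 25) - 27)*(-1) = -1/31424 - (21 - 27)*(-1) = -1/31424 - (-6)*(-1) = -1/31424 - 1*6 = -1/31424 - 6 = -188545/31424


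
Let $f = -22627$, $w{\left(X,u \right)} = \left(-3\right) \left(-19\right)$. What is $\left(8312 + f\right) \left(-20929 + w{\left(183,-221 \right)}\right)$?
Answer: $298782680$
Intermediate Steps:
$w{\left(X,u \right)} = 57$
$\left(8312 + f\right) \left(-20929 + w{\left(183,-221 \right)}\right) = \left(8312 - 22627\right) \left(-20929 + 57\right) = \left(-14315\right) \left(-20872\right) = 298782680$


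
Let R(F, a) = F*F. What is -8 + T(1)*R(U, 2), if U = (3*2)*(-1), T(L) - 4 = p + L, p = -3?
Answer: 64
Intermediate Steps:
T(L) = 1 + L (T(L) = 4 + (-3 + L) = 1 + L)
U = -6 (U = 6*(-1) = -6)
R(F, a) = F²
-8 + T(1)*R(U, 2) = -8 + (1 + 1)*(-6)² = -8 + 2*36 = -8 + 72 = 64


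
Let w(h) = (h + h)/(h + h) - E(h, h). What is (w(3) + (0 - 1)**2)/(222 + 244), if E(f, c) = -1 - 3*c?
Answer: 6/233 ≈ 0.025751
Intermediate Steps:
w(h) = 2 + 3*h (w(h) = (h + h)/(h + h) - (-1 - 3*h) = (2*h)/((2*h)) + (1 + 3*h) = (2*h)*(1/(2*h)) + (1 + 3*h) = 1 + (1 + 3*h) = 2 + 3*h)
(w(3) + (0 - 1)**2)/(222 + 244) = ((2 + 3*3) + (0 - 1)**2)/(222 + 244) = ((2 + 9) + (-1)**2)/466 = (11 + 1)*(1/466) = 12*(1/466) = 6/233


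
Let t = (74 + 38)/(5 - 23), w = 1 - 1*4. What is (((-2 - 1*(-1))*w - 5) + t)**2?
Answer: 5476/81 ≈ 67.605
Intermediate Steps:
w = -3 (w = 1 - 4 = -3)
t = -56/9 (t = 112/(-18) = 112*(-1/18) = -56/9 ≈ -6.2222)
(((-2 - 1*(-1))*w - 5) + t)**2 = (((-2 - 1*(-1))*(-3) - 5) - 56/9)**2 = (((-2 + 1)*(-3) - 5) - 56/9)**2 = ((-1*(-3) - 5) - 56/9)**2 = ((3 - 5) - 56/9)**2 = (-2 - 56/9)**2 = (-74/9)**2 = 5476/81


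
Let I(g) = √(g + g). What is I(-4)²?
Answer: -8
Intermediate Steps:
I(g) = √2*√g (I(g) = √(2*g) = √2*√g)
I(-4)² = (√2*√(-4))² = (√2*(2*I))² = (2*I*√2)² = -8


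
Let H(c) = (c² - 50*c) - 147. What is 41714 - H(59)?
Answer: 41330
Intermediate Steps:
H(c) = -147 + c² - 50*c
41714 - H(59) = 41714 - (-147 + 59² - 50*59) = 41714 - (-147 + 3481 - 2950) = 41714 - 1*384 = 41714 - 384 = 41330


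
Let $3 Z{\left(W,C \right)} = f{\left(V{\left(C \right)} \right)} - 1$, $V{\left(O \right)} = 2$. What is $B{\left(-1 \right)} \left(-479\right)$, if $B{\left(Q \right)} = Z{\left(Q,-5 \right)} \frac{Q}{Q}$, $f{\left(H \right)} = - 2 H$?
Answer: $\frac{2395}{3} \approx 798.33$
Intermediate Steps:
$Z{\left(W,C \right)} = - \frac{5}{3}$ ($Z{\left(W,C \right)} = \frac{\left(-2\right) 2 - 1}{3} = \frac{-4 - 1}{3} = \frac{1}{3} \left(-5\right) = - \frac{5}{3}$)
$B{\left(Q \right)} = - \frac{5}{3}$ ($B{\left(Q \right)} = - \frac{5 \frac{Q}{Q}}{3} = \left(- \frac{5}{3}\right) 1 = - \frac{5}{3}$)
$B{\left(-1 \right)} \left(-479\right) = \left(- \frac{5}{3}\right) \left(-479\right) = \frac{2395}{3}$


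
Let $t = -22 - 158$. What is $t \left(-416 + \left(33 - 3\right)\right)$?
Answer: $69480$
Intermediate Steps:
$t = -180$ ($t = -22 - 158 = -180$)
$t \left(-416 + \left(33 - 3\right)\right) = - 180 \left(-416 + \left(33 - 3\right)\right) = - 180 \left(-416 + 30\right) = \left(-180\right) \left(-386\right) = 69480$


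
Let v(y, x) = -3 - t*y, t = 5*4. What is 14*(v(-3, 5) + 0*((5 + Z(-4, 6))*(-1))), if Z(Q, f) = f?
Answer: 798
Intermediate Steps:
t = 20
v(y, x) = -3 - 20*y
14*(v(-3, 5) + 0*((5 + Z(-4, 6))*(-1))) = 14*((-3 - 20*(-3)) + 0*((5 + 6)*(-1))) = 14*((-3 + 60) + 0*(11*(-1))) = 14*(57 + 0*(-11)) = 14*(57 + 0) = 14*57 = 798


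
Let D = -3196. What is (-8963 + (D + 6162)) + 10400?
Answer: 4403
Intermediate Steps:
(-8963 + (D + 6162)) + 10400 = (-8963 + (-3196 + 6162)) + 10400 = (-8963 + 2966) + 10400 = -5997 + 10400 = 4403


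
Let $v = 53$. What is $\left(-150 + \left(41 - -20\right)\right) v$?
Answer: $-4717$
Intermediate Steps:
$\left(-150 + \left(41 - -20\right)\right) v = \left(-150 + \left(41 - -20\right)\right) 53 = \left(-150 + \left(41 + 20\right)\right) 53 = \left(-150 + 61\right) 53 = \left(-89\right) 53 = -4717$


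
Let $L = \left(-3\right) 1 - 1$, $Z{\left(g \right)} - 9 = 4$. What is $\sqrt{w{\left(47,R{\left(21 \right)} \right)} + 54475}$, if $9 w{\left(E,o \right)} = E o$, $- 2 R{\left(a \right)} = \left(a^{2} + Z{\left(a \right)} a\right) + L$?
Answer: $\frac{\sqrt{473590}}{3} \approx 229.39$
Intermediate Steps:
$Z{\left(g \right)} = 13$ ($Z{\left(g \right)} = 9 + 4 = 13$)
$L = -4$ ($L = -3 - 1 = -4$)
$R{\left(a \right)} = 2 - \frac{13 a}{2} - \frac{a^{2}}{2}$ ($R{\left(a \right)} = - \frac{\left(a^{2} + 13 a\right) - 4}{2} = - \frac{-4 + a^{2} + 13 a}{2} = 2 - \frac{13 a}{2} - \frac{a^{2}}{2}$)
$w{\left(E,o \right)} = \frac{E o}{9}$
$\sqrt{w{\left(47,R{\left(21 \right)} \right)} + 54475} = \sqrt{\frac{1}{9} \cdot 47 \left(2 - \frac{273}{2} - \frac{21^{2}}{2}\right) + 54475} = \sqrt{\frac{1}{9} \cdot 47 \left(2 - \frac{273}{2} - \frac{441}{2}\right) + 54475} = \sqrt{\frac{1}{9} \cdot 47 \left(-355\right) + 54475} = \sqrt{- \frac{16685}{9} + 54475} = \sqrt{\frac{473590}{9}} = \frac{\sqrt{473590}}{3}$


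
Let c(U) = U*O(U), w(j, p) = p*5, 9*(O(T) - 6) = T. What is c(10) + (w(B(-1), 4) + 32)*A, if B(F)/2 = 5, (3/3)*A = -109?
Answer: -50372/9 ≈ -5596.9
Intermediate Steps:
A = -109
O(T) = 6 + T/9
B(F) = 10 (B(F) = 2*5 = 10)
w(j, p) = 5*p
c(U) = U*(6 + U/9)
c(10) + (w(B(-1), 4) + 32)*A = (⅑)*10*(54 + 10) + (5*4 + 32)*(-109) = (⅑)*10*64 + (20 + 32)*(-109) = 640/9 + 52*(-109) = 640/9 - 5668 = -50372/9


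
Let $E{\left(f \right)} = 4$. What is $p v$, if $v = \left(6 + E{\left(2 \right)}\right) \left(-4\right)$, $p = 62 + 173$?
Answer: $-9400$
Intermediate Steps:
$p = 235$
$v = -40$ ($v = \left(6 + 4\right) \left(-4\right) = 10 \left(-4\right) = -40$)
$p v = 235 \left(-40\right) = -9400$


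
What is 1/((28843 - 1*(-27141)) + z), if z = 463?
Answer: 1/56447 ≈ 1.7716e-5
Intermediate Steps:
1/((28843 - 1*(-27141)) + z) = 1/((28843 - 1*(-27141)) + 463) = 1/((28843 + 27141) + 463) = 1/(55984 + 463) = 1/56447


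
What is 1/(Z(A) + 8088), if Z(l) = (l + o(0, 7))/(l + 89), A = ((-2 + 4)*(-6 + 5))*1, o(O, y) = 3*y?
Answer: 87/703675 ≈ 0.00012364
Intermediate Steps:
A = -2 (A = (2*(-1))*1 = -2*1 = -2)
Z(l) = (21 + l)/(89 + l) (Z(l) = (l + 3*7)/(l + 89) = (l + 21)/(89 + l) = (21 + l)/(89 + l))
1/(Z(A) + 8088) = 1/((21 - 2)/(89 - 2) + 8088) = 1/(19/87 + 8088) = 1/(703675/87) = 87/703675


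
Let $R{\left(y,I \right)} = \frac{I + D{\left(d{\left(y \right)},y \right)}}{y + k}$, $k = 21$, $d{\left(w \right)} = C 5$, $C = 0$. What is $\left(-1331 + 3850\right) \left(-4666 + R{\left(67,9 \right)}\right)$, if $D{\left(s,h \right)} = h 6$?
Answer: $- \frac{93935113}{8} \approx -1.1742 \cdot 10^{7}$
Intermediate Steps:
$d{\left(w \right)} = 0$ ($d{\left(w \right)} = 0 \cdot 5 = 0$)
$D{\left(s,h \right)} = 6 h$
$R{\left(y,I \right)} = \frac{I + 6 y}{21 + y}$ ($R{\left(y,I \right)} = \frac{I + 6 y}{y + 21} = \frac{I + 6 y}{21 + y}$)
$\left(-1331 + 3850\right) \left(-4666 + R{\left(67,9 \right)}\right) = \left(-1331 + 3850\right) \left(-4666 + \frac{9 + 6 \cdot 67}{21 + 67}\right) = 2519 \left(-4666 + \frac{9 + 402}{88}\right) = 2519 \left(-4666 + \frac{1}{88} \cdot 411\right) = 2519 \left(-4666 + \frac{411}{88}\right) = 2519 \left(- \frac{410197}{88}\right) = - \frac{93935113}{8}$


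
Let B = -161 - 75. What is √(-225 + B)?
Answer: I*√461 ≈ 21.471*I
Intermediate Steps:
B = -236
√(-225 + B) = √(-225 - 236) = √(-461) = I*√461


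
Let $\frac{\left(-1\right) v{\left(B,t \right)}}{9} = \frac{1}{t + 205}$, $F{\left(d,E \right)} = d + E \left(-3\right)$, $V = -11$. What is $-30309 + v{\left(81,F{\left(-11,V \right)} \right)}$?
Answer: $- \frac{6880152}{227} \approx -30309.0$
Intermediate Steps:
$F{\left(d,E \right)} = d - 3 E$
$v{\left(B,t \right)} = - \frac{9}{205 + t}$ ($v{\left(B,t \right)} = - \frac{9}{t + 205} = - \frac{9}{205 + t}$)
$-30309 + v{\left(81,F{\left(-11,V \right)} \right)} = -30309 - \frac{9}{205 - -22} = -30309 - \frac{9}{205 + \left(-11 + 33\right)} = -30309 - \frac{9}{205 + 22} = -30309 - \frac{9}{227} = - \frac{6880152}{227}$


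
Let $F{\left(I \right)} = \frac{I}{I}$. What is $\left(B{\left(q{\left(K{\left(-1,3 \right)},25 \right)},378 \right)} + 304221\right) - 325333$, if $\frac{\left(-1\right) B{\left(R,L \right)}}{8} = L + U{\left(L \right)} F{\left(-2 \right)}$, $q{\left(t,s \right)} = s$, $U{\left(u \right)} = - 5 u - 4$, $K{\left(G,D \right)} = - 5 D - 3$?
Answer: $-8984$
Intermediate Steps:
$F{\left(I \right)} = 1$
$K{\left(G,D \right)} = -3 - 5 D$
$U{\left(u \right)} = -4 - 5 u$
$B{\left(R,L \right)} = 32 + 32 L$ ($B{\left(R,L \right)} = - 8 \left(L + \left(-4 - 5 L\right) 1\right) = - 8 \left(L - \left(4 + 5 L\right)\right) = - 8 \left(-4 - 4 L\right) = 32 + 32 L$)
$\left(B{\left(q{\left(K{\left(-1,3 \right)},25 \right)},378 \right)} + 304221\right) - 325333 = \left(\left(32 + 32 \cdot 378\right) + 304221\right) - 325333 = \left(\left(32 + 12096\right) + 304221\right) - 325333 = \left(12128 + 304221\right) - 325333 = 316349 - 325333 = -8984$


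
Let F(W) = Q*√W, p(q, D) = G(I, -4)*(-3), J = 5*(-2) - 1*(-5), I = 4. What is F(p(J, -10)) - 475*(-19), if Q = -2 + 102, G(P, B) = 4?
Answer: 9025 + 200*I*√3 ≈ 9025.0 + 346.41*I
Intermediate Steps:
Q = 100
J = -5 (J = -10 + 5 = -5)
p(q, D) = -12 (p(q, D) = 4*(-3) = -12)
F(W) = 100*√W
F(p(J, -10)) - 475*(-19) = 100*√(-12) - 475*(-19) = 100*(2*I*√3) + 9025 = 200*I*√3 + 9025 = 9025 + 200*I*√3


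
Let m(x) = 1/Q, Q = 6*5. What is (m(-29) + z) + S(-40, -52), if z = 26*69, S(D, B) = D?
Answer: 52621/30 ≈ 1754.0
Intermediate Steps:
z = 1794
Q = 30
m(x) = 1/30
(m(-29) + z) + S(-40, -52) = (1/30 + 1794) - 40 = 53821/30 - 40 = 52621/30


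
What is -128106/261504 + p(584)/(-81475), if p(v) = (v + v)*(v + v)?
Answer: -20399303847/1183668800 ≈ -17.234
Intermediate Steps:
p(v) = 4*v**2 (p(v) = (2*v)*(2*v) = 4*v**2)
-128106/261504 + p(584)/(-81475) = -128106/261504 + (4*584**2)/(-81475) = -128106*1/261504 + (4*341056)*(-1/81475) = -7117/14528 + 1364224*(-1/81475) = -7117/14528 - 1364224/81475 = -20399303847/1183668800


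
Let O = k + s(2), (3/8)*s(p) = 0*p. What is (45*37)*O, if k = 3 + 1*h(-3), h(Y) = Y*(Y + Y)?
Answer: 34965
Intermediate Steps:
h(Y) = 2*Y² (h(Y) = Y*(2*Y) = 2*Y²)
s(p) = 0 (s(p) = 8*(0*p)/3 = (8/3)*0 = 0)
k = 21 (k = 3 + 1*(2*(-3)²) = 3 + 1*(2*9) = 3 + 1*18 = 3 + 18 = 21)
O = 21 (O = 21 + 0 = 21)
(45*37)*O = (45*37)*21 = 1665*21 = 34965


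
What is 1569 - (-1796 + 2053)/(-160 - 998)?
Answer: 1817159/1158 ≈ 1569.2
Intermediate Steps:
1569 - (-1796 + 2053)/(-160 - 998) = 1569 - 257/(-1158) = 1569 - 257*(-1)/1158 = 1569 - 1*(-257/1158) = 1569 + 257/1158 = 1817159/1158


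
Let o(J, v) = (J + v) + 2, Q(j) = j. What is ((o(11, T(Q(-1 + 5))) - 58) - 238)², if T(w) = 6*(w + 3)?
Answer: 58081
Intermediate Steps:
T(w) = 18 + 6*w (T(w) = 6*(3 + w) = 18 + 6*w)
o(J, v) = 2 + J + v
((o(11, T(Q(-1 + 5))) - 58) - 238)² = (((2 + 11 + (18 + 6*(-1 + 5))) - 58) - 238)² = (((2 + 11 + (18 + 6*4)) - 58) - 238)² = (((2 + 11 + (18 + 24)) - 58) - 238)² = (((2 + 11 + 42) - 58) - 238)² = ((55 - 58) - 238)² = (-3 - 238)² = (-241)² = 58081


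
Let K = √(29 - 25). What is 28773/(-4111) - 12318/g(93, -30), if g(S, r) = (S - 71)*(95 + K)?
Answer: -56020440/4386437 ≈ -12.771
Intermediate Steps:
K = 2 (K = √4 = 2)
g(S, r) = -6887 + 97*S (g(S, r) = (S - 71)*(95 + 2) = (-71 + S)*97 = -6887 + 97*S)
28773/(-4111) - 12318/g(93, -30) = 28773/(-4111) - 12318/(-6887 + 97*93) = 28773*(-1/4111) - 12318/(-6887 + 9021) = -28773/4111 - 12318/2134 = -28773/4111 - 12318*1/2134 = -28773/4111 - 6159/1067 = -56020440/4386437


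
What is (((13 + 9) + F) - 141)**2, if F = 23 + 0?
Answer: 9216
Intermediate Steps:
F = 23
(((13 + 9) + F) - 141)**2 = (((13 + 9) + 23) - 141)**2 = ((22 + 23) - 141)**2 = (45 - 141)**2 = (-96)**2 = 9216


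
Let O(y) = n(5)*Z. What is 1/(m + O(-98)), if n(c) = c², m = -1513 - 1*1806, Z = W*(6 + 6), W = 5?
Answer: -1/1819 ≈ -0.00054975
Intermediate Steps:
Z = 60 (Z = 5*(6 + 6) = 5*12 = 60)
m = -3319 (m = -1513 - 1806 = -3319)
O(y) = 1500 (O(y) = 5²*60 = 25*60 = 1500)
1/(m + O(-98)) = 1/(-3319 + 1500) = 1/(-1819) = -1/1819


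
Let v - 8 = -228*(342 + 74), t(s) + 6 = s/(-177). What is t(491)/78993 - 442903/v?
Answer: 6192416605663/1326030213240 ≈ 4.6699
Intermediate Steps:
t(s) = -6 - s/177 (t(s) = -6 + s/(-177) = -6 + s*(-1/177) = -6 - s/177)
v = -94840 (v = 8 - 228*(342 + 74) = 8 - 228*416 = 8 - 94848 = -94840)
t(491)/78993 - 442903/v = (-6 - 1/177*491)/78993 - 442903/(-94840) = (-6 - 491/177)*(1/78993) - 442903*(-1/94840) = -1553/177*1/78993 + 442903/94840 = -1553/13981761 + 442903/94840 = 6192416605663/1326030213240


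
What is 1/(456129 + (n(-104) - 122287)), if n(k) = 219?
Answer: 1/334061 ≈ 2.9935e-6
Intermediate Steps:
1/(456129 + (n(-104) - 122287)) = 1/(456129 + (219 - 122287)) = 1/(456129 - 122068) = 1/334061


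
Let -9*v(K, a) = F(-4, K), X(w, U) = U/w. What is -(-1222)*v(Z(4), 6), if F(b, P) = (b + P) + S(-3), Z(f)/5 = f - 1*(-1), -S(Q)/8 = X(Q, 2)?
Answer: -96538/27 ≈ -3575.5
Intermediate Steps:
S(Q) = -16/Q
Z(f) = 5 + 5*f (Z(f) = 5*(f - 1*(-1)) = 5*(f + 1) = 5*(1 + f) = 5 + 5*f)
F(b, P) = 16/3 + P + b (F(b, P) = (b + P) - 16/(-3) = (P + b) - 16*(-1/3) = (P + b) + 16/3 = 16/3 + P + b)
v(K, a) = -4/27 - K/9 (v(K, a) = -(16/3 + K - 4)/9 = -(4/3 + K)/9 = -4/27 - K/9)
-(-1222)*v(Z(4), 6) = -(-1222)*(-4/27 - (5 + 5*4)/9) = -(-1222)*(-4/27 - (5 + 20)/9) = -(-1222)*(-4/27 - 1/9*25) = -(-1222)*(-4/27 - 25/9) = -(-1222)*(-79)/27 = -1*96538/27 = -96538/27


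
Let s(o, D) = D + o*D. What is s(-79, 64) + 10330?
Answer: 5338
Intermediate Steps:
s(o, D) = D + D*o
s(-79, 64) + 10330 = 64*(1 - 79) + 10330 = 64*(-78) + 10330 = -4992 + 10330 = 5338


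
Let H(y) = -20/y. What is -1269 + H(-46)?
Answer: -29177/23 ≈ -1268.6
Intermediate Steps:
-1269 + H(-46) = -1269 - 20/(-46) = -1269 - 20*(-1/46) = -1269 + 10/23 = -29177/23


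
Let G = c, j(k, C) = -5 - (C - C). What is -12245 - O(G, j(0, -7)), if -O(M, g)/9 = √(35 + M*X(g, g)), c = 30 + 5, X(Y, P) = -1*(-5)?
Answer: -12245 + 9*√210 ≈ -12115.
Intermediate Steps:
j(k, C) = -5 (j(k, C) = -5 - 1*0 = -5 + 0 = -5)
X(Y, P) = 5
c = 35
G = 35
O(M, g) = -9*√(35 + 5*M) (O(M, g) = -9*√(35 + M*5) = -9*√(35 + 5*M))
-12245 - O(G, j(0, -7)) = -12245 - (-9)*√(35 + 5*35) = -12245 - (-9)*√(35 + 175) = -12245 - (-9)*√210 = -12245 + 9*√210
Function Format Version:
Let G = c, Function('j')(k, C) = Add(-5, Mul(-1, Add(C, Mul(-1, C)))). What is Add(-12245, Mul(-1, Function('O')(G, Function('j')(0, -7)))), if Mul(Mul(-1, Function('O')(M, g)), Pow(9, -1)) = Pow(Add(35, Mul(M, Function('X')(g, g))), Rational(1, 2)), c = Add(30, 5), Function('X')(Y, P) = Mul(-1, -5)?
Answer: Add(-12245, Mul(9, Pow(210, Rational(1, 2)))) ≈ -12115.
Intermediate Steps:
Function('j')(k, C) = -5 (Function('j')(k, C) = Add(-5, Mul(-1, 0)) = Add(-5, 0) = -5)
Function('X')(Y, P) = 5
c = 35
G = 35
Function('O')(M, g) = Mul(-9, Pow(Add(35, Mul(5, M)), Rational(1, 2))) (Function('O')(M, g) = Mul(-9, Pow(Add(35, Mul(M, 5)), Rational(1, 2))) = Mul(-9, Pow(Add(35, Mul(5, M)), Rational(1, 2))))
Add(-12245, Mul(-1, Function('O')(G, Function('j')(0, -7)))) = Add(-12245, Mul(-1, Mul(-9, Pow(Add(35, Mul(5, 35)), Rational(1, 2))))) = Add(-12245, Mul(-1, Mul(-9, Pow(Add(35, 175), Rational(1, 2))))) = Add(-12245, Mul(-1, Mul(-9, Pow(210, Rational(1, 2))))) = Add(-12245, Mul(9, Pow(210, Rational(1, 2))))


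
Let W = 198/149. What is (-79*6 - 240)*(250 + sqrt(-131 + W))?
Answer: -178500 - 99246*I*sqrt(149)/149 ≈ -1.785e+5 - 8130.5*I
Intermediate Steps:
W = 198/149 (W = 198*(1/149) = 198/149 ≈ 1.3289)
(-79*6 - 240)*(250 + sqrt(-131 + W)) = (-79*6 - 240)*(250 + sqrt(-131 + 198/149)) = (-474 - 240)*(250 + sqrt(-19321/149)) = -714*(250 + 139*I*sqrt(149)/149) = -178500 - 99246*I*sqrt(149)/149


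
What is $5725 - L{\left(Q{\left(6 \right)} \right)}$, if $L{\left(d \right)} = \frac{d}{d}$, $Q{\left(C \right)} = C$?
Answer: $5724$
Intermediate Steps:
$L{\left(d \right)} = 1$
$5725 - L{\left(Q{\left(6 \right)} \right)} = 5725 - 1 = 5724$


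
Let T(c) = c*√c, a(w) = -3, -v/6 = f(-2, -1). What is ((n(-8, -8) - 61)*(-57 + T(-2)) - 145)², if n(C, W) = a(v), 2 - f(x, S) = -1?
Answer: 12238241 + 896768*I*√2 ≈ 1.2238e+7 + 1.2682e+6*I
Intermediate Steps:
f(x, S) = 3 (f(x, S) = 2 - 1*(-1) = 2 + 1 = 3)
v = -18 (v = -6*3 = -18)
n(C, W) = -3
T(c) = c^(3/2)
((n(-8, -8) - 61)*(-57 + T(-2)) - 145)² = ((-3 - 61)*(-57 + (-2)^(3/2)) - 145)² = (-64*(-57 - 2*I*√2) - 145)² = ((3648 + 128*I*√2) - 145)² = (3503 + 128*I*√2)²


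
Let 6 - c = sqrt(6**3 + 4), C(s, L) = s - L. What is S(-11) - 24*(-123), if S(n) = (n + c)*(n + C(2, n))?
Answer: 2942 - 4*sqrt(55) ≈ 2912.3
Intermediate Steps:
c = 6 - 2*sqrt(55) (c = 6 - sqrt(6**3 + 4) = 6 - sqrt(216 + 4) = 6 - sqrt(220) = 6 - 2*sqrt(55) ≈ -8.8324)
S(n) = 12 - 4*sqrt(55) + 2*n (S(n) = (n + (6 - 2*sqrt(55)))*(n + (2 - n)) = (6 + n - 2*sqrt(55))*2 = 12 - 4*sqrt(55) + 2*n)
S(-11) - 24*(-123) = (12 - 4*sqrt(55) + 2*(-11)) - 24*(-123) = (12 - 4*sqrt(55) - 22) + 2952 = (-10 - 4*sqrt(55)) + 2952 = 2942 - 4*sqrt(55)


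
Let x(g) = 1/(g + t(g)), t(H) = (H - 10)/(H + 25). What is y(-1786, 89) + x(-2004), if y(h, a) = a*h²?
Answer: 1125319448213309/3963902 ≈ 2.8389e+8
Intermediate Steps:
t(H) = (-10 + H)/(25 + H)
x(g) = 1/(g + (-10 + g)/(25 + g))
y(-1786, 89) + x(-2004) = 89*(-1786)² + (25 - 2004)/(-10 - 2004 - 2004*(25 - 2004)) = 89*3189796 - 1979/(-10 - 2004 - 2004*(-1979)) = 283891844 - 1979/(-10 - 2004 + 3965916) = 283891844 - 1979/3963902 = 1125319448213309/3963902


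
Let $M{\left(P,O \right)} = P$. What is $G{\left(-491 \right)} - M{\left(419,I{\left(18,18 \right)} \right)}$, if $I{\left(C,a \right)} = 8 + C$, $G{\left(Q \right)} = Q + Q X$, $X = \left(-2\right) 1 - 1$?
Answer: $563$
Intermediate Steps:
$X = -3$ ($X = -2 - 1 = -3$)
$G{\left(Q \right)} = - 2 Q$ ($G{\left(Q \right)} = Q + Q \left(-3\right) = Q - 3 Q = - 2 Q$)
$G{\left(-491 \right)} - M{\left(419,I{\left(18,18 \right)} \right)} = \left(-2\right) \left(-491\right) - 419 = 982 - 419 = 563$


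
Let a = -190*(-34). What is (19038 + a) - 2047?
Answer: 23451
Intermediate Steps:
a = 6460
(19038 + a) - 2047 = (19038 + 6460) - 2047 = 25498 - 2047 = 23451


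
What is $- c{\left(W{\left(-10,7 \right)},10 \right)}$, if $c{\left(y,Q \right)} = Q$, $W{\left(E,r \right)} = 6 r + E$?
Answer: $-10$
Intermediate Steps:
$W{\left(E,r \right)} = E + 6 r$
$- c{\left(W{\left(-10,7 \right)},10 \right)} = \left(-1\right) 10 = -10$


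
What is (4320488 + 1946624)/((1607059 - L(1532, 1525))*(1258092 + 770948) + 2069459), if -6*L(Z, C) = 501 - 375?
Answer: 6267112/3260831672659 ≈ 1.9219e-6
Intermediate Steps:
L(Z, C) = -21 (L(Z, C) = -(501 - 375)/6 = -1/6*126 = -21)
(4320488 + 1946624)/((1607059 - L(1532, 1525))*(1258092 + 770948) + 2069459) = (4320488 + 1946624)/((1607059 - 1*(-21))*(1258092 + 770948) + 2069459) = 6267112/((1607059 + 21)*2029040 + 2069459) = 6267112/(1607080*2029040 + 2069459) = 6267112/(3260829603200 + 2069459) = 6267112/3260831672659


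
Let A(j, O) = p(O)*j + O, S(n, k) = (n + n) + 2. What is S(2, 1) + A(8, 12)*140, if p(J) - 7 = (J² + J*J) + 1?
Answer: 333206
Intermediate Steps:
p(J) = 8 + 2*J² (p(J) = 7 + ((J² + J*J) + 1) = 7 + ((J² + J²) + 1) = 7 + (2*J² + 1) = 7 + (1 + 2*J²) = 8 + 2*J²)
S(n, k) = 2 + 2*n (S(n, k) = 2*n + 2 = 2 + 2*n)
A(j, O) = O + j*(8 + 2*O²) (A(j, O) = (8 + 2*O²)*j + O = j*(8 + 2*O²) + O = O + j*(8 + 2*O²))
S(2, 1) + A(8, 12)*140 = (2 + 2*2) + (12 + 2*8*(4 + 12²))*140 = (2 + 4) + (12 + 2*8*(4 + 144))*140 = 6 + (12 + 2*8*148)*140 = 6 + (12 + 2368)*140 = 6 + 2380*140 = 6 + 333200 = 333206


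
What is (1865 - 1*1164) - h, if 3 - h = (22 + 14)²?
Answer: 1994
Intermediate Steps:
h = -1293 (h = 3 - (22 + 14)² = 3 - 1*36² = 3 - 1*1296 = 3 - 1296 = -1293)
(1865 - 1*1164) - h = (1865 - 1*1164) - 1*(-1293) = (1865 - 1164) + 1293 = 701 + 1293 = 1994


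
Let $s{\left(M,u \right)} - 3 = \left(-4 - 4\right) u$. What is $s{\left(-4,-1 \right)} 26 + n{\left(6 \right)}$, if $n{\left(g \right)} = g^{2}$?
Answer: $322$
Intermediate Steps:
$s{\left(M,u \right)} = 3 - 8 u$ ($s{\left(M,u \right)} = 3 + \left(-4 - 4\right) u = 3 - 8 u$)
$s{\left(-4,-1 \right)} 26 + n{\left(6 \right)} = \left(3 - -8\right) 26 + 6^{2} = \left(3 + 8\right) 26 + 36 = 11 \cdot 26 + 36 = 286 + 36 = 322$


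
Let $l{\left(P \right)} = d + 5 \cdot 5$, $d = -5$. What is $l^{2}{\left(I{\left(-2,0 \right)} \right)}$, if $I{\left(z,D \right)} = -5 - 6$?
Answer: $400$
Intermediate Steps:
$I{\left(z,D \right)} = -11$ ($I{\left(z,D \right)} = -5 - 6 = -11$)
$l{\left(P \right)} = 20$ ($l{\left(P \right)} = -5 + 5 \cdot 5 = -5 + 25 = 20$)
$l^{2}{\left(I{\left(-2,0 \right)} \right)} = 20^{2} = 400$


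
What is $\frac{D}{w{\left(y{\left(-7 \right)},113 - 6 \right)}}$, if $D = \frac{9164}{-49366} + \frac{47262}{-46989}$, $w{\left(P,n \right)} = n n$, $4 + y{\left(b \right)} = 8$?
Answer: $- \frac{460623848}{4426295932221} \approx -0.00010407$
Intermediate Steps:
$y{\left(b \right)} = 4$ ($y{\left(b \right)} = -4 + 8 = 4$)
$w{\left(P,n \right)} = n^{2}$
$D = - \frac{460623848}{386609829}$ ($D = 9164 \left(- \frac{1}{49366}\right) + 47262 \left(- \frac{1}{46989}\right) = - \frac{4582}{24683} - \frac{15754}{15663} = - \frac{460623848}{386609829} \approx -1.1914$)
$\frac{D}{w{\left(y{\left(-7 \right)},113 - 6 \right)}} = - \frac{460623848}{386609829 \left(113 - 6\right)^{2}} = - \frac{460623848}{386609829 \cdot 107^{2}} = - \frac{460623848}{386609829 \cdot 11449} = \left(- \frac{460623848}{386609829}\right) \frac{1}{11449} = - \frac{460623848}{4426295932221}$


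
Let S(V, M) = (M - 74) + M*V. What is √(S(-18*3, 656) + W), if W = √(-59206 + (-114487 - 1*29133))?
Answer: √(-34842 + I*√202826) ≈ 1.206 + 186.66*I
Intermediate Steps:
S(V, M) = -74 + M + M*V (S(V, M) = (-74 + M) + M*V = -74 + M + M*V)
W = I*√202826 (W = √(-59206 + (-114487 - 29133)) = √(-59206 - 143620) = √(-202826) = I*√202826 ≈ 450.36*I)
√(S(-18*3, 656) + W) = √((-74 + 656 + 656*(-18*3)) + I*√202826) = √((-74 + 656 + 656*(-54)) + I*√202826) = √((-74 + 656 - 35424) + I*√202826) = √(-34842 + I*√202826)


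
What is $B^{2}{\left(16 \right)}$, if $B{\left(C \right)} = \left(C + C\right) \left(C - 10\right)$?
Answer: $36864$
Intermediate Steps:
$B{\left(C \right)} = 2 C \left(-10 + C\right)$
$B^{2}{\left(16 \right)} = \left(2 \cdot 16 \left(-10 + 16\right)\right)^{2} = \left(2 \cdot 16 \cdot 6\right)^{2} = 192^{2} = 36864$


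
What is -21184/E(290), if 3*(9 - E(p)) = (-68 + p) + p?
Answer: 63552/485 ≈ 131.04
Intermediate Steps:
E(p) = 95/3 - 2*p/3 (E(p) = 9 - ((-68 + p) + p)/3 = 9 - (-68 + 2*p)/3 = 9 + (68/3 - 2*p/3) = 95/3 - 2*p/3)
-21184/E(290) = -21184/(95/3 - ⅔*290) = -21184/(95/3 - 580/3) = -21184/(-485/3) = -21184*(-3/485) = 63552/485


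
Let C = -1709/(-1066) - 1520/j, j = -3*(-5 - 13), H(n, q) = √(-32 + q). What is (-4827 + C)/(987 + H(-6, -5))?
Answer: -45959566499/9346532364 + 139694731*I*√37/28039597092 ≈ -4.9173 + 0.030305*I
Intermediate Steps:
j = 54 (j = -3*(-18) = 54)
C = -764017/28782 (C = -1709/(-1066) - 1520/54 = -1709*(-1/1066) - 1520*1/54 = 1709/1066 - 760/27 = -764017/28782 ≈ -26.545)
(-4827 + C)/(987 + H(-6, -5)) = (-4827 - 764017/28782)/(987 + √(-32 - 5)) = -139694731/(28782*(987 + √(-37))) = -139694731/(28782*(987 + I*√37))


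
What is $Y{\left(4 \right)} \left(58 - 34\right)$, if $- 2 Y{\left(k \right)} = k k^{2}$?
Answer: $-768$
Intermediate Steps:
$Y{\left(k \right)} = - \frac{k^{3}}{2}$ ($Y{\left(k \right)} = - \frac{k k^{2}}{2} = - \frac{k^{3}}{2}$)
$Y{\left(4 \right)} \left(58 - 34\right) = - \frac{4^{3}}{2} \left(58 - 34\right) = \left(- \frac{1}{2}\right) 64 \cdot 24 = \left(-32\right) 24 = -768$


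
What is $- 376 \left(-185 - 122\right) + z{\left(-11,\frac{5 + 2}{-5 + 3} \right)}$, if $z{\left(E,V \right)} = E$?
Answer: $115421$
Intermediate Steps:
$- 376 \left(-185 - 122\right) + z{\left(-11,\frac{5 + 2}{-5 + 3} \right)} = - 376 \left(-185 - 122\right) - 11 = \left(-376\right) \left(-307\right) - 11 = 115432 - 11 = 115421$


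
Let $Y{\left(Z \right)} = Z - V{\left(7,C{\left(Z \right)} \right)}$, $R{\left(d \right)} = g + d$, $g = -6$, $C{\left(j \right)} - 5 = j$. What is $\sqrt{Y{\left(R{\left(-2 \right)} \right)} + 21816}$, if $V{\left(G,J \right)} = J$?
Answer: $\sqrt{21811} \approx 147.69$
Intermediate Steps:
$C{\left(j \right)} = 5 + j$
$R{\left(d \right)} = -6 + d$
$Y{\left(Z \right)} = -5$ ($Y{\left(Z \right)} = Z - \left(5 + Z\right) = -5$)
$\sqrt{Y{\left(R{\left(-2 \right)} \right)} + 21816} = \sqrt{-5 + 21816} = \sqrt{21811}$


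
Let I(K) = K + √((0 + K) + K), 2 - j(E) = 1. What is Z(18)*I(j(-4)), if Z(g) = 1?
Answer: 1 + √2 ≈ 2.4142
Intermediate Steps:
j(E) = 1 (j(E) = 2 - 1*1 = 2 - 1 = 1)
I(K) = K + √2*√K (I(K) = K + √(K + K) = K + √(2*K) = K + √2*√K)
Z(18)*I(j(-4)) = 1*(1 + √2*√1) = 1*(1 + √2*1) = 1*(1 + √2) = 1 + √2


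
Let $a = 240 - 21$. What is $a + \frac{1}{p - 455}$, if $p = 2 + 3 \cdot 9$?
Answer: $\frac{93293}{426} \approx 219.0$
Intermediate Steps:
$a = 219$
$p = 29$ ($p = 2 + 27 = 29$)
$a + \frac{1}{p - 455} = 219 + \frac{1}{29 - 455} = 219 + \frac{1}{-426} = 219 - \frac{1}{426} = \frac{93293}{426}$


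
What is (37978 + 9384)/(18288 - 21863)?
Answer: -47362/3575 ≈ -13.248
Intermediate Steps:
(37978 + 9384)/(18288 - 21863) = 47362/(-3575) = 47362*(-1/3575) = -47362/3575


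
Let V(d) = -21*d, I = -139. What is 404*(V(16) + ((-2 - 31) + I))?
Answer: -205232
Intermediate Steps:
404*(V(16) + ((-2 - 31) + I)) = 404*(-21*16 + ((-2 - 31) - 139)) = 404*(-336 + (-33 - 139)) = 404*(-336 - 172) = 404*(-508) = -205232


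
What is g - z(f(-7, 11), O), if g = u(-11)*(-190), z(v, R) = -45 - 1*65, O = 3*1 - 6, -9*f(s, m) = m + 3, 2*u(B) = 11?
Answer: -935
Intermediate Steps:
u(B) = 11/2 (u(B) = (½)*11 = 11/2)
f(s, m) = -⅓ - m/9 (f(s, m) = -(m + 3)/9 = -(3 + m)/9 = -⅓ - m/9)
O = -3 (O = 3 - 6 = -3)
z(v, R) = -110 (z(v, R) = -45 - 65 = -110)
g = -1045 (g = (11/2)*(-190) = -1045)
g - z(f(-7, 11), O) = -1045 - 1*(-110) = -1045 + 110 = -935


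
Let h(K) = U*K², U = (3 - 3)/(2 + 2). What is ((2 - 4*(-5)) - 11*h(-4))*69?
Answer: 1518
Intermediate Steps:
U = 0 (U = 0/4 = 0*(¼) = 0)
h(K) = 0 (h(K) = 0*K² = 0)
((2 - 4*(-5)) - 11*h(-4))*69 = ((2 - 4*(-5)) - 11*0)*69 = ((2 + 20) + 0)*69 = (22 + 0)*69 = 22*69 = 1518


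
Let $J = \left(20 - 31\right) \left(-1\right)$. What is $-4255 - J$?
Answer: $-4266$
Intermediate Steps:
$J = 11$ ($J = \left(-11\right) \left(-1\right) = 11$)
$-4255 - J = -4255 - 11 = -4266$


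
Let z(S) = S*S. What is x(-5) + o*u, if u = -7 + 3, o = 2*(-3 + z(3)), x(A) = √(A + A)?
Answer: -48 + I*√10 ≈ -48.0 + 3.1623*I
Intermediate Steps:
z(S) = S²
x(A) = √2*√A (x(A) = √(2*A) = √2*√A)
o = 12 (o = 2*(-3 + 3²) = 2*(-3 + 9) = 2*6 = 12)
u = -4
x(-5) + o*u = √2*√(-5) + 12*(-4) = √2*(I*√5) - 48 = I*√10 - 48 = -48 + I*√10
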